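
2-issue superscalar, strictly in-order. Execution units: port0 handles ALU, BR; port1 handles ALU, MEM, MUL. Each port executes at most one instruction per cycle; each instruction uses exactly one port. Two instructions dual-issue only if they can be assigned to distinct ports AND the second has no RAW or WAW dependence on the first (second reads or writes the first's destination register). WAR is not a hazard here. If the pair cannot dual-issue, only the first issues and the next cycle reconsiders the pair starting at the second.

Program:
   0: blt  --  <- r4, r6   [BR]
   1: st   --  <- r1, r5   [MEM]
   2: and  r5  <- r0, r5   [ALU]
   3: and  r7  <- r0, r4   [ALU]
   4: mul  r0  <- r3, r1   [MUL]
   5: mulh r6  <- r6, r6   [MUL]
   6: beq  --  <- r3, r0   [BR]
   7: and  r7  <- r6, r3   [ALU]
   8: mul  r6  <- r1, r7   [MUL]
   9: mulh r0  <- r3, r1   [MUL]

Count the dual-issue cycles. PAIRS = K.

[0] i0,i1  blt.BR+st.MEM  -- pair
[1] i2,i3  and.ALU+and.ALU  -- pair
[2] i4  mul.MUL  -- no-port MUL/MUL
[3] i5,i6  mulh.MUL+beq.BR  -- pair
[4] i7  and.ALU  -- RAW r7
[5] i8  mul.MUL  -- no-port MUL/MUL
[6] i9  mulh.MUL  -- tail

PAIRS = 3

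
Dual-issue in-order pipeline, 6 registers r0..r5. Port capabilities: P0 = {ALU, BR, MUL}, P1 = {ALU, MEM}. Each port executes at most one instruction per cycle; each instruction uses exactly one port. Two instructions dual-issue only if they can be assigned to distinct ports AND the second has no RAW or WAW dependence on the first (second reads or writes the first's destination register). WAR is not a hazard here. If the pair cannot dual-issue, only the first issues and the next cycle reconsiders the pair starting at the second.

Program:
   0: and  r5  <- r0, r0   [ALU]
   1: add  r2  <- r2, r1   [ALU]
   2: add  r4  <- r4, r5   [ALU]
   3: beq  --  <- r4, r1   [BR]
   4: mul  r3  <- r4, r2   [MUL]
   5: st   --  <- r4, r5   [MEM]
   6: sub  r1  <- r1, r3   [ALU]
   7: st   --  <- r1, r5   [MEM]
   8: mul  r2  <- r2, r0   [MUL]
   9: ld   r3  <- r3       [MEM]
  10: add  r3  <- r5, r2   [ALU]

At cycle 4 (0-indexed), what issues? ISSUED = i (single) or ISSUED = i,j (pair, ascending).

ISSUED = 6

[0] i0+i1  and.ALU;add.ALU  -- 2-wide
[1] i2  add.ALU  -- RAW r4
[2] i3  beq.BR  -- no-port BR/MUL
[3] i4+i5  mul.MUL;st.MEM  -- 2-wide
[4] i6  sub.ALU  -- RAW r1
[5] i7+i8  st.MEM;mul.MUL  -- 2-wide
[6] i9  ld.MEM  -- WAW r3
[7] i10  add.ALU  -- tail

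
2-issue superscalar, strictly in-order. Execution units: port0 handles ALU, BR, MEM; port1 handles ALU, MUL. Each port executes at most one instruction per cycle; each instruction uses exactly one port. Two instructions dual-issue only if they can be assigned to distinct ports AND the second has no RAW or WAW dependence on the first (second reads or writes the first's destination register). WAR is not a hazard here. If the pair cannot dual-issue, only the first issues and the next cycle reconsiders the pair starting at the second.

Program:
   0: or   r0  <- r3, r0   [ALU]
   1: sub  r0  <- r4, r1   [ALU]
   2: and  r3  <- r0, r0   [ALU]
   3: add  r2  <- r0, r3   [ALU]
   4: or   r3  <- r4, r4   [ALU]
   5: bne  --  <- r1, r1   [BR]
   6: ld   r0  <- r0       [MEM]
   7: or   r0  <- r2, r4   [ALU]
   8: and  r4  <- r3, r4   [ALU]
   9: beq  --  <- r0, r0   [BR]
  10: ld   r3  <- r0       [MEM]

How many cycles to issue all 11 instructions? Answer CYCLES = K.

CYCLES = 9

c0: i0 or  WAW r0
c1: i1 sub  RAW r0
c2: i2 and  RAW r3
c3: i3&i4 add or  pair
c4: i5 bne  no-port BR/MEM
c5: i6 ld  WAW r0
c6: i7&i8 or and  pair
c7: i9 beq  no-port BR/MEM
c8: i10 ld  tail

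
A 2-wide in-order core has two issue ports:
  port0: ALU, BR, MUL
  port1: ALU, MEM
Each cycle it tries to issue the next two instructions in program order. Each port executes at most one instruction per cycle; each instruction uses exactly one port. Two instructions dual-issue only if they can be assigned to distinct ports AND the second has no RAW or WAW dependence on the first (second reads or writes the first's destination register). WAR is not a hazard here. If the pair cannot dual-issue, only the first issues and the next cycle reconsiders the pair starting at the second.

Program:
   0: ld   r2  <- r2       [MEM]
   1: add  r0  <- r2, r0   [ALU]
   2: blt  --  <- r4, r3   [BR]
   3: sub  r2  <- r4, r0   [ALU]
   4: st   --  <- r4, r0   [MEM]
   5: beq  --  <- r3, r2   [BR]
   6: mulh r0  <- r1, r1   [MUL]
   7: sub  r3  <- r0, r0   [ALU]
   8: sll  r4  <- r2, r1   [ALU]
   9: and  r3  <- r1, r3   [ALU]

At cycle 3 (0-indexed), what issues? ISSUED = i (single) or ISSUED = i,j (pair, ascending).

c0: i0 ld  RAW r2
c1: i1/i2 add/blt  pair
c2: i3/i4 sub/st  pair
c3: i5 beq  no-port BR/MUL
c4: i6 mulh  RAW r0
c5: i7/i8 sub/sll  pair
c6: i9 and  tail

ISSUED = 5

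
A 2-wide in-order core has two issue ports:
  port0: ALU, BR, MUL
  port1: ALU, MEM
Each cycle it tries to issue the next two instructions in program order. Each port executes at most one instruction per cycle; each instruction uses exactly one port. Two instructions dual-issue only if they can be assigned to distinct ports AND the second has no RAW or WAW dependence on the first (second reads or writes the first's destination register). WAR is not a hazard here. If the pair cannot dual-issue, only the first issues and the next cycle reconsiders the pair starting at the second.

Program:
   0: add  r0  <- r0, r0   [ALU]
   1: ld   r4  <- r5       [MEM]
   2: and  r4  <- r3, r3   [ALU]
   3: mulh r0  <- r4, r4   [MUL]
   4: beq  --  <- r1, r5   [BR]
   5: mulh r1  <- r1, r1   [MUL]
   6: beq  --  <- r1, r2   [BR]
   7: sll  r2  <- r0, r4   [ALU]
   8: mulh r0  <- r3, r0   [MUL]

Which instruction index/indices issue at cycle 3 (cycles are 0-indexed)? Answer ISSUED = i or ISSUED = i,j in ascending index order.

#0 head=0: add.ALU ld.MEM i0+i1 dual
#1 head=2: and.ALU i2 RAW r4
#2 head=3: mulh.MUL i3 no-port MUL/BR
#3 head=4: beq.BR i4 no-port BR/MUL
#4 head=5: mulh.MUL i5 no-port MUL/BR
#5 head=6: beq.BR sll.ALU i6+i7 dual
#6 head=8: mulh.MUL i8 tail

ISSUED = 4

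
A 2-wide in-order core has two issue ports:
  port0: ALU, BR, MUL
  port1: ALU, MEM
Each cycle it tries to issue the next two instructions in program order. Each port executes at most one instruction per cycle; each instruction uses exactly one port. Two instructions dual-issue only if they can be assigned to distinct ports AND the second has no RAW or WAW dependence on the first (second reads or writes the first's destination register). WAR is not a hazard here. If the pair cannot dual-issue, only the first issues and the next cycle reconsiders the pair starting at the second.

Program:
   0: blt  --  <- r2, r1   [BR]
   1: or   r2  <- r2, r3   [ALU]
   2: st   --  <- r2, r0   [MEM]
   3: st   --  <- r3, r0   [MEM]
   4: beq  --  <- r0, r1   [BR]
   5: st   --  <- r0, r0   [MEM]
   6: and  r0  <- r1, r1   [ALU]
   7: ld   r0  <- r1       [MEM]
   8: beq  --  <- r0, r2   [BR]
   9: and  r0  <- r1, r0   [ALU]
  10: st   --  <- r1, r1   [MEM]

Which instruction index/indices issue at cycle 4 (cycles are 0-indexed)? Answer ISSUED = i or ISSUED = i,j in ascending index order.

ISSUED = 7

c0: i0/i1 blt+or  2-wide
c1: i2 st  no-port MEM/MEM
c2: i3/i4 st+beq  2-wide
c3: i5/i6 st+and  2-wide
c4: i7 ld  RAW r0
c5: i8/i9 beq+and  2-wide
c6: i10 st  tail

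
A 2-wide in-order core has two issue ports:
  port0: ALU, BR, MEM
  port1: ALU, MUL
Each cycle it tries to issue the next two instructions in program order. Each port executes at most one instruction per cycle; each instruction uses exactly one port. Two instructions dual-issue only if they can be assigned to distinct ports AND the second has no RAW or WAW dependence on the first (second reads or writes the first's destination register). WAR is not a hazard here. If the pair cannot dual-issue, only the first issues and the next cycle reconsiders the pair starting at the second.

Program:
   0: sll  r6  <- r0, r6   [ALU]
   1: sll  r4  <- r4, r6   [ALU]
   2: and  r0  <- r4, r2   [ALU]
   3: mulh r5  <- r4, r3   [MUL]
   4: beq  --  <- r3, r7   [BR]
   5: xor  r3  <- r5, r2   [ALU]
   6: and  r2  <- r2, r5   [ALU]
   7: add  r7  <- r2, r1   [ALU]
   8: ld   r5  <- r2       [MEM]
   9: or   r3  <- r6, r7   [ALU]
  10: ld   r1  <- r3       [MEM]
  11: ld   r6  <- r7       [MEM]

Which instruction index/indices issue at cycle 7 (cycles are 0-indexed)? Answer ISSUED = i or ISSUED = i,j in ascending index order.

t=0 i0:sll ; RAW r6
t=1 i1:sll ; RAW r4
t=2 i2/i3:and/mulh ; dual
t=3 i4/i5:beq/xor ; dual
t=4 i6:and ; RAW r2
t=5 i7/i8:add/ld ; dual
t=6 i9:or ; RAW r3
t=7 i10:ld ; no-port MEM/MEM
t=8 i11:ld ; tail

ISSUED = 10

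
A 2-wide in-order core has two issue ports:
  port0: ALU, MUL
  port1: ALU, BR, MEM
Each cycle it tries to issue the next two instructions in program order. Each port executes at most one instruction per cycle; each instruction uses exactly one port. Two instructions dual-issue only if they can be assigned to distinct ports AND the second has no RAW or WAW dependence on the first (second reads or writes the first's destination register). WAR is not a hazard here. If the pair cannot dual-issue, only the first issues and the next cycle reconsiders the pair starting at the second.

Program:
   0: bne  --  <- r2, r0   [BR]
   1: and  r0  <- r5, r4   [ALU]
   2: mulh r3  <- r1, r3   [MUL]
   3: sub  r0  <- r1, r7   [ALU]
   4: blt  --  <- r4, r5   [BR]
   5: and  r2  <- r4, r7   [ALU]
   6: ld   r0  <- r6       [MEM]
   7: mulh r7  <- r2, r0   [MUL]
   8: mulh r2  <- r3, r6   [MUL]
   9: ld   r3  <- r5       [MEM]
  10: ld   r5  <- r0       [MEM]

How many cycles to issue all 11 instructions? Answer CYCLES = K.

#0 head=0: bne/and i0+i1 dual
#1 head=2: mulh/sub i2+i3 dual
#2 head=4: blt/and i4+i5 dual
#3 head=6: ld i6 RAW r0
#4 head=7: mulh i7 no-port MUL/MUL
#5 head=8: mulh/ld i8+i9 dual
#6 head=10: ld i10 tail

CYCLES = 7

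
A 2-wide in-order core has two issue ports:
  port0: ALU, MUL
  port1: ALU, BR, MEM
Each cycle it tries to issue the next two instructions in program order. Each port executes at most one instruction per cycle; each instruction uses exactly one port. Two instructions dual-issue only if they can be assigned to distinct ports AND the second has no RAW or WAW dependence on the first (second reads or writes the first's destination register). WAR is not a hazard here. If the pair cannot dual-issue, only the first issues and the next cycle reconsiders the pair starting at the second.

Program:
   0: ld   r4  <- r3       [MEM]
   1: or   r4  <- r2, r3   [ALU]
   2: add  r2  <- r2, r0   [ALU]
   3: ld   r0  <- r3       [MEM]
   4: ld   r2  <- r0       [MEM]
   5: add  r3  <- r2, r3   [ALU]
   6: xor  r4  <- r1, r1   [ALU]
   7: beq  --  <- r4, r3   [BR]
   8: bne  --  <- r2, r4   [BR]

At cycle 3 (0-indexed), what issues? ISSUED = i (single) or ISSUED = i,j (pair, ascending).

ISSUED = 4

[0] i0  ld  -- WAW r4
[1] i1/i2  or add  -- 2-wide
[2] i3  ld  -- no-port MEM/MEM
[3] i4  ld  -- RAW r2
[4] i5/i6  add xor  -- 2-wide
[5] i7  beq  -- no-port BR/BR
[6] i8  bne  -- tail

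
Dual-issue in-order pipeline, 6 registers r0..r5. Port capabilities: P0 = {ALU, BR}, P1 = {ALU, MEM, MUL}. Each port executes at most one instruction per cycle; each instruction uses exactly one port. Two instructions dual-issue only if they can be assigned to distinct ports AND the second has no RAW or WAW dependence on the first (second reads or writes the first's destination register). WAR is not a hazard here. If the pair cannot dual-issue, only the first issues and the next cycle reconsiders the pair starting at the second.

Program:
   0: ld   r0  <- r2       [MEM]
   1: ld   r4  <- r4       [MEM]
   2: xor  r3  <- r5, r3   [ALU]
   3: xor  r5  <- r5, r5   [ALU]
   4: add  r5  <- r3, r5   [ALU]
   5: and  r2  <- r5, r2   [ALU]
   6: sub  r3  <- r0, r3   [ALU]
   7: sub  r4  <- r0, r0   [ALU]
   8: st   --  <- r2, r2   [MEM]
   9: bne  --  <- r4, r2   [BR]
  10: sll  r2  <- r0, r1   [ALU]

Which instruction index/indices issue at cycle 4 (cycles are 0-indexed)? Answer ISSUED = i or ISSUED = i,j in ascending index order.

ISSUED = 5,6

  cy0 -> i0 (ld.MEM) no-port MEM/MEM
  cy1 -> i1,i2 (ld.MEM;xor.ALU) 2-wide
  cy2 -> i3 (xor.ALU) RAW+WAW r5
  cy3 -> i4 (add.ALU) RAW r5
  cy4 -> i5,i6 (and.ALU;sub.ALU) 2-wide
  cy5 -> i7,i8 (sub.ALU;st.MEM) 2-wide
  cy6 -> i9,i10 (bne.BR;sll.ALU) 2-wide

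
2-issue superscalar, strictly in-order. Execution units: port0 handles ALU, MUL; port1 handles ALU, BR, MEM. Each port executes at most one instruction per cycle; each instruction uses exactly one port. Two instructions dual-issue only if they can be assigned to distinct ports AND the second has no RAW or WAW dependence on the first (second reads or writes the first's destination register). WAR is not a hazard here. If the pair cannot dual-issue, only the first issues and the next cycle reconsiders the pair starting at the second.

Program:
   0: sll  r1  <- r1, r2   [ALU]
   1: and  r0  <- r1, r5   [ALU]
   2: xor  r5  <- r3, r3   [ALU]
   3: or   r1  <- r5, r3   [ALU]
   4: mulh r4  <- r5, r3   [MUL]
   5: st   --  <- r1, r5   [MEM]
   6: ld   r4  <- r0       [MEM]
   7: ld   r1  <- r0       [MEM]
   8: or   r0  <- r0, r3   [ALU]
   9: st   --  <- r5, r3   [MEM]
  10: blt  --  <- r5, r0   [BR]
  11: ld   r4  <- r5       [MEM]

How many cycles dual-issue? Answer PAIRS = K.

t=0 i0:sll ; RAW r1
t=1 i1+i2:and xor ; pair
t=2 i3+i4:or mulh ; pair
t=3 i5:st ; no-port MEM/MEM
t=4 i6:ld ; no-port MEM/MEM
t=5 i7+i8:ld or ; pair
t=6 i9:st ; no-port MEM/BR
t=7 i10:blt ; no-port BR/MEM
t=8 i11:ld ; tail

PAIRS = 3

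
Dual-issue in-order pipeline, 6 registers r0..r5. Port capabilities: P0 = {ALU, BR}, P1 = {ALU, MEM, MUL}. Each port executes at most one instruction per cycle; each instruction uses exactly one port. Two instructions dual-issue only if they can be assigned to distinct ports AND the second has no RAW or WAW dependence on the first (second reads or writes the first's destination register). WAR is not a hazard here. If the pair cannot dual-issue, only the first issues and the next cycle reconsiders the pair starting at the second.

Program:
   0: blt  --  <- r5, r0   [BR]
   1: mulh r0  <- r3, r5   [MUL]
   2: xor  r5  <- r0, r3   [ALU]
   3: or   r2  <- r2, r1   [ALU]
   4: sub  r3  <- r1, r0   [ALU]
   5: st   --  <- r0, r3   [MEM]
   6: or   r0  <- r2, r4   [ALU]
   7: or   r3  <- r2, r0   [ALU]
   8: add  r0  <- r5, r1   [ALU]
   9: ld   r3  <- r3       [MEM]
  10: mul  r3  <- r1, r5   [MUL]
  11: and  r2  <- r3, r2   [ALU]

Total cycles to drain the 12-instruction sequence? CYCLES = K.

c0: i0,i1 blt.BR;mulh.MUL  dual
c1: i2,i3 xor.ALU;or.ALU  dual
c2: i4 sub.ALU  RAW r3
c3: i5,i6 st.MEM;or.ALU  dual
c4: i7,i8 or.ALU;add.ALU  dual
c5: i9 ld.MEM  no-port MEM/MUL
c6: i10 mul.MUL  RAW r3
c7: i11 and.ALU  tail

CYCLES = 8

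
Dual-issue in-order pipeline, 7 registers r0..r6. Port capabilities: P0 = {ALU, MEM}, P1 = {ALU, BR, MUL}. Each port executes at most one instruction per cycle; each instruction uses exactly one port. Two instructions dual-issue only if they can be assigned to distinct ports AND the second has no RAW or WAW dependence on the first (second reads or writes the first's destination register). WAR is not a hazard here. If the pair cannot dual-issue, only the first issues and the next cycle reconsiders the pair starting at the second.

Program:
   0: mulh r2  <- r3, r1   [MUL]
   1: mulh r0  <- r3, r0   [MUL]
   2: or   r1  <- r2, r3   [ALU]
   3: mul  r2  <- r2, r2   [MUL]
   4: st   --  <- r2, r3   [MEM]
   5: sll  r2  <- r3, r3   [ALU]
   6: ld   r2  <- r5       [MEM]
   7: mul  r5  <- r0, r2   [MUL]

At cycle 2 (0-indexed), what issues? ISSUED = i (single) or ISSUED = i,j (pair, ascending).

c0: i0 mulh  no-port MUL/MUL
c1: i1&i2 mulh;or  dual
c2: i3 mul  RAW r2
c3: i4&i5 st;sll  dual
c4: i6 ld  RAW r2
c5: i7 mul  tail

ISSUED = 3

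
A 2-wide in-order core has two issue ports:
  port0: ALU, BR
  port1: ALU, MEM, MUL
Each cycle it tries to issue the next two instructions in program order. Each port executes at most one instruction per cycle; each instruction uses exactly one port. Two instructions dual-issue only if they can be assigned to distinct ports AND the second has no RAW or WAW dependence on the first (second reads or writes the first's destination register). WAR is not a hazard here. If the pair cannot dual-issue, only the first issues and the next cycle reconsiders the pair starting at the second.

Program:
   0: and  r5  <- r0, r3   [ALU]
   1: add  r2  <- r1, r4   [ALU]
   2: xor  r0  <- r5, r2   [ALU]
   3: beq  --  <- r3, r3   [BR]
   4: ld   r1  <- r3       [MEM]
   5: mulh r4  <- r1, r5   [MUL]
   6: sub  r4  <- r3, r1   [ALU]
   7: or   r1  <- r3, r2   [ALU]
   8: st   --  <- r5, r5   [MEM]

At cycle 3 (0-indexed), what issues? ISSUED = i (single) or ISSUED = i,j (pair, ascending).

0. and.ALU add.ALU @i0/i1  | pair
1. xor.ALU beq.BR @i2/i3  | pair
2. ld.MEM @i4  | no-port MEM/MUL
3. mulh.MUL @i5  | WAW r4
4. sub.ALU or.ALU @i6/i7  | pair
5. st.MEM @i8  | tail

ISSUED = 5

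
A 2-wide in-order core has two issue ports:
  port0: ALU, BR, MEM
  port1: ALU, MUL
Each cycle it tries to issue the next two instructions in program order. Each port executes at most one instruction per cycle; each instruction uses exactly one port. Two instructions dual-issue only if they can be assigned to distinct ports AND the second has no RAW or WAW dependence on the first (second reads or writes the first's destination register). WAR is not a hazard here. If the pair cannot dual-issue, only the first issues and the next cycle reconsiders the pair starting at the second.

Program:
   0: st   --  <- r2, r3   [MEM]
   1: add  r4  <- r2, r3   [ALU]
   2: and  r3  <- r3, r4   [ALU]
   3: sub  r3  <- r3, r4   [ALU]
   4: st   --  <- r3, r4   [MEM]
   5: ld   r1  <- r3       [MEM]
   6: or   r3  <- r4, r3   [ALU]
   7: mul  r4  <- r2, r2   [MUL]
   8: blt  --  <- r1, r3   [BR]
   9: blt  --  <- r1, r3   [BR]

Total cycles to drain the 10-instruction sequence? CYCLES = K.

CYCLES = 7

c0: i0/i1 st add  dual
c1: i2 and  RAW+WAW r3
c2: i3 sub  RAW r3
c3: i4 st  no-port MEM/MEM
c4: i5/i6 ld or  dual
c5: i7/i8 mul blt  dual
c6: i9 blt  tail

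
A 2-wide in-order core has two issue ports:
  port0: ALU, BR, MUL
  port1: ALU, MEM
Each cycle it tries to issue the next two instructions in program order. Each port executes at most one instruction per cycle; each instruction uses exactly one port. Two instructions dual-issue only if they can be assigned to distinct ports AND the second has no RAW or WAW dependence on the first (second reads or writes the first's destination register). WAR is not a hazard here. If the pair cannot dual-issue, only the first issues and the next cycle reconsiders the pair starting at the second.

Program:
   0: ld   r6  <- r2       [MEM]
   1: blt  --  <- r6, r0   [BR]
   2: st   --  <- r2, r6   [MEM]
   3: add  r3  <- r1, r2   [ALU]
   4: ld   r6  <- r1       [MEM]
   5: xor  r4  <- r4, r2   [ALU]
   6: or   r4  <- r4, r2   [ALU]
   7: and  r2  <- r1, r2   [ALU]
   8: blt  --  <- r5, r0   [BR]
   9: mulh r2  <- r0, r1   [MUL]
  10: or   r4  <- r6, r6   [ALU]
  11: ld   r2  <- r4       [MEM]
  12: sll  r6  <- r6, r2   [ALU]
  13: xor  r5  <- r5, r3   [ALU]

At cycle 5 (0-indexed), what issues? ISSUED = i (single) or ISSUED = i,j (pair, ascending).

  cy0 -> i0 (ld.MEM) RAW r6
  cy1 -> i1&i2 (blt.BR/st.MEM) dual
  cy2 -> i3&i4 (add.ALU/ld.MEM) dual
  cy3 -> i5 (xor.ALU) RAW+WAW r4
  cy4 -> i6&i7 (or.ALU/and.ALU) dual
  cy5 -> i8 (blt.BR) no-port BR/MUL
  cy6 -> i9&i10 (mulh.MUL/or.ALU) dual
  cy7 -> i11 (ld.MEM) RAW r2
  cy8 -> i12&i13 (sll.ALU/xor.ALU) dual

ISSUED = 8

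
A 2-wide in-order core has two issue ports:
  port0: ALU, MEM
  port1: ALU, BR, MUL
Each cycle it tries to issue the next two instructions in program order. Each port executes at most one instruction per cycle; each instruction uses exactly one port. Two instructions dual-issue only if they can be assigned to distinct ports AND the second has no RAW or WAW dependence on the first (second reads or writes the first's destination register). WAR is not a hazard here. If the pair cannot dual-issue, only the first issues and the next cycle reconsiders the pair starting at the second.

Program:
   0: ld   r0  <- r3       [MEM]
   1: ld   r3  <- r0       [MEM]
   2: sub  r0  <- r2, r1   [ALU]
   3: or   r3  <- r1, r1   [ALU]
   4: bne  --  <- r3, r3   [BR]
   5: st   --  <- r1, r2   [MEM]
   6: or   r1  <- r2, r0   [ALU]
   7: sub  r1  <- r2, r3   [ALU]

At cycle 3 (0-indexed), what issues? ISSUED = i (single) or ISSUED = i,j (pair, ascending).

ISSUED = 4,5

t=0 i0:ld.MEM ; no-port MEM/MEM
t=1 i1,i2:ld.MEM;sub.ALU ; pair
t=2 i3:or.ALU ; RAW r3
t=3 i4,i5:bne.BR;st.MEM ; pair
t=4 i6:or.ALU ; WAW r1
t=5 i7:sub.ALU ; tail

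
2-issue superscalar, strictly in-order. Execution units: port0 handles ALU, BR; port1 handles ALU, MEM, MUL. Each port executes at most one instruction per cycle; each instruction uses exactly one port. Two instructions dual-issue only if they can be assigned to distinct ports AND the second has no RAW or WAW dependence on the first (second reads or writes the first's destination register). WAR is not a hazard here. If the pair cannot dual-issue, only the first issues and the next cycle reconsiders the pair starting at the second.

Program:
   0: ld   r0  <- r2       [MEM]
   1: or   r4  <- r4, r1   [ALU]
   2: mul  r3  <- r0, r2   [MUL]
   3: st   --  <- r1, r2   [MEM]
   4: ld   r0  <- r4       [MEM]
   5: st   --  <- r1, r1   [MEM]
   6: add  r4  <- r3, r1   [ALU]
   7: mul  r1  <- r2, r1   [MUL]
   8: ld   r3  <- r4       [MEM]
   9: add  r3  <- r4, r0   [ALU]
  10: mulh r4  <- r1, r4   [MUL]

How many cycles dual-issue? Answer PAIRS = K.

PAIRS = 3

0. ld+or @i0&i1  | dual
1. mul @i2  | no-port MUL/MEM
2. st @i3  | no-port MEM/MEM
3. ld @i4  | no-port MEM/MEM
4. st+add @i5&i6  | dual
5. mul @i7  | no-port MUL/MEM
6. ld @i8  | WAW r3
7. add+mulh @i9&i10  | dual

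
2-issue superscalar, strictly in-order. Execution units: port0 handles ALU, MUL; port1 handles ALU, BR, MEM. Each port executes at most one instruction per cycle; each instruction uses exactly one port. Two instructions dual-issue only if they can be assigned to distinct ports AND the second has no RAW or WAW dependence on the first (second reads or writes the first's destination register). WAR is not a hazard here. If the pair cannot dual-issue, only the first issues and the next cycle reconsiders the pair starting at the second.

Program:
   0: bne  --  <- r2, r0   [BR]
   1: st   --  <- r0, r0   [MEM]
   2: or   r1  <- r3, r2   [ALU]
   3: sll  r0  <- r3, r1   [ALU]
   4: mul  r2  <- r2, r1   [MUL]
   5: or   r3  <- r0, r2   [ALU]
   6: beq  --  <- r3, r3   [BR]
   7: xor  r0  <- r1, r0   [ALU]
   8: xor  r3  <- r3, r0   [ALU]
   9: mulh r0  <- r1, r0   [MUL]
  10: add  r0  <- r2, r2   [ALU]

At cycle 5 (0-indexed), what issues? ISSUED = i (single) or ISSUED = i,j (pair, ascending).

ISSUED = 8,9

[0] i0  bne.BR  -- no-port BR/MEM
[1] i1/i2  st.MEM/or.ALU  -- 2-wide
[2] i3/i4  sll.ALU/mul.MUL  -- 2-wide
[3] i5  or.ALU  -- RAW r3
[4] i6/i7  beq.BR/xor.ALU  -- 2-wide
[5] i8/i9  xor.ALU/mulh.MUL  -- 2-wide
[6] i10  add.ALU  -- tail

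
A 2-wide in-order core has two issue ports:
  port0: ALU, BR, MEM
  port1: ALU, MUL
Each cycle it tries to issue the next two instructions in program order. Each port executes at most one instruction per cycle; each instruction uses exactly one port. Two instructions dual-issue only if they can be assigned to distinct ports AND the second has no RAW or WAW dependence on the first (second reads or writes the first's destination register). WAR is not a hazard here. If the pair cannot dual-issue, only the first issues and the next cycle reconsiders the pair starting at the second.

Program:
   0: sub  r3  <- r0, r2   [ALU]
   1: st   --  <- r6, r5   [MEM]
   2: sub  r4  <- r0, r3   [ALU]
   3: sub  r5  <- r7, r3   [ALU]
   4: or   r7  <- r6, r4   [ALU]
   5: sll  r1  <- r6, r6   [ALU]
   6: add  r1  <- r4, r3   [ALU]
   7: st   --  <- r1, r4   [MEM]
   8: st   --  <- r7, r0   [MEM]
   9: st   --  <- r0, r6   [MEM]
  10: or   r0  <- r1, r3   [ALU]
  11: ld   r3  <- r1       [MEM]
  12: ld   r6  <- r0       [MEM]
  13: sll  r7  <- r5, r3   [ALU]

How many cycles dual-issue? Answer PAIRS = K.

#0 head=0: sub.ALU+st.MEM i0,i1 pair
#1 head=2: sub.ALU+sub.ALU i2,i3 pair
#2 head=4: or.ALU+sll.ALU i4,i5 pair
#3 head=6: add.ALU i6 RAW r1
#4 head=7: st.MEM i7 no-port MEM/MEM
#5 head=8: st.MEM i8 no-port MEM/MEM
#6 head=9: st.MEM+or.ALU i9,i10 pair
#7 head=11: ld.MEM i11 no-port MEM/MEM
#8 head=12: ld.MEM+sll.ALU i12,i13 pair

PAIRS = 5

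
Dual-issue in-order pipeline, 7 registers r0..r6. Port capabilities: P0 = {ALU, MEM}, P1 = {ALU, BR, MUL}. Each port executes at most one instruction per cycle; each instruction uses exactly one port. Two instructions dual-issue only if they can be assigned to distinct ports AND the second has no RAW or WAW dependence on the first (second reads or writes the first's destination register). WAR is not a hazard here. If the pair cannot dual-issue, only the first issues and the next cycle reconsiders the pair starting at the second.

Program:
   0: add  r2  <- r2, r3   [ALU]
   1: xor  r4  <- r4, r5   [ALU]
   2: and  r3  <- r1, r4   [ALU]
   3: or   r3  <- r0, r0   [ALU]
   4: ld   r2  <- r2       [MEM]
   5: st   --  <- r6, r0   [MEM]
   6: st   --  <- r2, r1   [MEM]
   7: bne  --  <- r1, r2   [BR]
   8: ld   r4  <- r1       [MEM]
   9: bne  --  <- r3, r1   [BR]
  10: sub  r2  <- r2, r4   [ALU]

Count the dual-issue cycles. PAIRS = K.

PAIRS = 4

t=0 i0&i1:add.ALU xor.ALU ; 2-wide
t=1 i2:and.ALU ; WAW r3
t=2 i3&i4:or.ALU ld.MEM ; 2-wide
t=3 i5:st.MEM ; no-port MEM/MEM
t=4 i6&i7:st.MEM bne.BR ; 2-wide
t=5 i8&i9:ld.MEM bne.BR ; 2-wide
t=6 i10:sub.ALU ; tail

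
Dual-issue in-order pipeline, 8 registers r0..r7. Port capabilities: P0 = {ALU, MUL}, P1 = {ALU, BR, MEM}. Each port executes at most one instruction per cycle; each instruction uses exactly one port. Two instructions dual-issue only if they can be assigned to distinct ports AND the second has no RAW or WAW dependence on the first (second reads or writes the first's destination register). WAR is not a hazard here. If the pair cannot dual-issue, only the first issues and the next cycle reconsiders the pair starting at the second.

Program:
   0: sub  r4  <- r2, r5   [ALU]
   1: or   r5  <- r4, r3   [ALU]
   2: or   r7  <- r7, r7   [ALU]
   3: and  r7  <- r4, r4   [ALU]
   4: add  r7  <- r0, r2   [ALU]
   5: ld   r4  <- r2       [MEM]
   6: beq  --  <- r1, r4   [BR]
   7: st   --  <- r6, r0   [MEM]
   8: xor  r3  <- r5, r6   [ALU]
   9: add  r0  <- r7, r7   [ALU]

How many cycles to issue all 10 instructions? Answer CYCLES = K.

CYCLES = 7

[0] i0  sub  -- RAW r4
[1] i1/i2  or+or  -- dual
[2] i3  and  -- WAW r7
[3] i4/i5  add+ld  -- dual
[4] i6  beq  -- no-port BR/MEM
[5] i7/i8  st+xor  -- dual
[6] i9  add  -- tail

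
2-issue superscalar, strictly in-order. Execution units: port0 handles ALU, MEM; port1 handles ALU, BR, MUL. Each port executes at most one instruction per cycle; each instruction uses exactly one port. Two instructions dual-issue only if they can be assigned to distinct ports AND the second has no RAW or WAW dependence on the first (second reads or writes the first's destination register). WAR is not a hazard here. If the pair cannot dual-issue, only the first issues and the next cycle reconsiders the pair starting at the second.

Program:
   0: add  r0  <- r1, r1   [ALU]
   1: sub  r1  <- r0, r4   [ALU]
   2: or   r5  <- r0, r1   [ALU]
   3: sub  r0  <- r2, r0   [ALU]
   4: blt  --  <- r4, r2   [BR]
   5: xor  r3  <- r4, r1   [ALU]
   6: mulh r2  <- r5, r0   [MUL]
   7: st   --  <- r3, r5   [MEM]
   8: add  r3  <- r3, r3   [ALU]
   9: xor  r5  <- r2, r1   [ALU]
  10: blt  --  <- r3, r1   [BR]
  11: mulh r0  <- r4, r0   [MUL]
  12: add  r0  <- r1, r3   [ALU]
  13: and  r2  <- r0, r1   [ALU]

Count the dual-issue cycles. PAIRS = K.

PAIRS = 4

0. add.ALU @i0  | RAW r0
1. sub.ALU @i1  | RAW r1
2. or.ALU;sub.ALU @i2&i3  | 2-wide
3. blt.BR;xor.ALU @i4&i5  | 2-wide
4. mulh.MUL;st.MEM @i6&i7  | 2-wide
5. add.ALU;xor.ALU @i8&i9  | 2-wide
6. blt.BR @i10  | no-port BR/MUL
7. mulh.MUL @i11  | WAW r0
8. add.ALU @i12  | RAW r0
9. and.ALU @i13  | tail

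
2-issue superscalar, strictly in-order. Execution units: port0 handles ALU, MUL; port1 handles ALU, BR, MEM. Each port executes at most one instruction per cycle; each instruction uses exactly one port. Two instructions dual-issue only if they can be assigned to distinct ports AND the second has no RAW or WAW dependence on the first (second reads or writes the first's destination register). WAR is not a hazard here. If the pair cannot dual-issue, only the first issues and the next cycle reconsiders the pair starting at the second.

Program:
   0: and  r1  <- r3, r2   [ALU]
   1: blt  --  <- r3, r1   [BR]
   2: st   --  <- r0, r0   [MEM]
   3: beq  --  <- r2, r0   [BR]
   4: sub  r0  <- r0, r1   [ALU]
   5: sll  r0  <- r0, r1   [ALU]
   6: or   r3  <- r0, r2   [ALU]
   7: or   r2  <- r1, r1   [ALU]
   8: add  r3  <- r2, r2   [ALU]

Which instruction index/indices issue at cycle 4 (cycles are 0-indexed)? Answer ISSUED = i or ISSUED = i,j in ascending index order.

[0] i0  and  -- RAW r1
[1] i1  blt  -- no-port BR/MEM
[2] i2  st  -- no-port MEM/BR
[3] i3&i4  beq;sub  -- dual
[4] i5  sll  -- RAW r0
[5] i6&i7  or;or  -- dual
[6] i8  add  -- tail

ISSUED = 5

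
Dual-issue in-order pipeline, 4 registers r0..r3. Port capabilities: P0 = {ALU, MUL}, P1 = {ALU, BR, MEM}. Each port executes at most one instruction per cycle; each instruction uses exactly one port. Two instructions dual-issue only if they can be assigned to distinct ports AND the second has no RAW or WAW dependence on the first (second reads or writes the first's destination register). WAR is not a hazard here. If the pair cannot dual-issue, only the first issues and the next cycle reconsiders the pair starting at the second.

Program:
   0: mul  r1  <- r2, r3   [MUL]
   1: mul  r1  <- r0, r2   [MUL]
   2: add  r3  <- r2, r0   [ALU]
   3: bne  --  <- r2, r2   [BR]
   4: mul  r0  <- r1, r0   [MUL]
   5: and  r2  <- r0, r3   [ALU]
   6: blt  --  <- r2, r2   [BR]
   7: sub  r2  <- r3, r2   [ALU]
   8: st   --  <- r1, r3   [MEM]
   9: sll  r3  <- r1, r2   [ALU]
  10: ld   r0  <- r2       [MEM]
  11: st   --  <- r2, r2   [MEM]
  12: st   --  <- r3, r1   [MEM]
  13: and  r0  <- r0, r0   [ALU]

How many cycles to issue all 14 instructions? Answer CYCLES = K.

CYCLES = 9

t=0 i0:mul ; no-port MUL/MUL
t=1 i1,i2:mul+add ; pair
t=2 i3,i4:bne+mul ; pair
t=3 i5:and ; RAW r2
t=4 i6,i7:blt+sub ; pair
t=5 i8,i9:st+sll ; pair
t=6 i10:ld ; no-port MEM/MEM
t=7 i11:st ; no-port MEM/MEM
t=8 i12,i13:st+and ; pair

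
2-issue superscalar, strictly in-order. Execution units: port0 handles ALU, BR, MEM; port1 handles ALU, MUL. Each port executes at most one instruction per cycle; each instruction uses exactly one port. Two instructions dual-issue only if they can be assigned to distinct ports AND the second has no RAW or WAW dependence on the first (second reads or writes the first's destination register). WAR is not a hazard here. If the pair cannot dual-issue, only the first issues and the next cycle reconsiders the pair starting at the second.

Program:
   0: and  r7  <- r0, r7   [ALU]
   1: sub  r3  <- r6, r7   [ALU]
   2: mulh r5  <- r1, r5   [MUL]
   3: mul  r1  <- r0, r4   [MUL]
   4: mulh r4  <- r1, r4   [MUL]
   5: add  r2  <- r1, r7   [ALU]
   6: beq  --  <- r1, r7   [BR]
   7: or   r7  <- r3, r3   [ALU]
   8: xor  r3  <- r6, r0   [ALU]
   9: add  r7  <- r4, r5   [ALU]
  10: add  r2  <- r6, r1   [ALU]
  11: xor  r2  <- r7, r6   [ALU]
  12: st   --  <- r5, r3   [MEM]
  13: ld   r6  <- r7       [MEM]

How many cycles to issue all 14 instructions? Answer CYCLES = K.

c0: i0 and.ALU  RAW r7
c1: i1+i2 sub.ALU+mulh.MUL  pair
c2: i3 mul.MUL  no-port MUL/MUL
c3: i4+i5 mulh.MUL+add.ALU  pair
c4: i6+i7 beq.BR+or.ALU  pair
c5: i8+i9 xor.ALU+add.ALU  pair
c6: i10 add.ALU  WAW r2
c7: i11+i12 xor.ALU+st.MEM  pair
c8: i13 ld.MEM  tail

CYCLES = 9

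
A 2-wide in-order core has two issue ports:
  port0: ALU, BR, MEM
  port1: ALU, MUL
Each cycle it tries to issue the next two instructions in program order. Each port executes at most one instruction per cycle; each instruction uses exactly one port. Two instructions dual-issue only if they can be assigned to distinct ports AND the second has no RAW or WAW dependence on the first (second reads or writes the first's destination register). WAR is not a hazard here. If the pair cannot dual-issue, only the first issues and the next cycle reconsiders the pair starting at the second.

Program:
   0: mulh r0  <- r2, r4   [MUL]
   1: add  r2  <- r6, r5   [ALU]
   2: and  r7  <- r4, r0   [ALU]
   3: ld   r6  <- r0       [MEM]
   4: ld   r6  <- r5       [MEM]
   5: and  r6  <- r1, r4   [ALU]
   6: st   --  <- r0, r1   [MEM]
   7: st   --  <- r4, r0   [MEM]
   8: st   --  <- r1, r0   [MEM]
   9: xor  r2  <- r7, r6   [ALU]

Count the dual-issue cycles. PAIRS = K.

PAIRS = 4

t=0 i0&i1:mulh/add ; dual
t=1 i2&i3:and/ld ; dual
t=2 i4:ld ; WAW r6
t=3 i5&i6:and/st ; dual
t=4 i7:st ; no-port MEM/MEM
t=5 i8&i9:st/xor ; dual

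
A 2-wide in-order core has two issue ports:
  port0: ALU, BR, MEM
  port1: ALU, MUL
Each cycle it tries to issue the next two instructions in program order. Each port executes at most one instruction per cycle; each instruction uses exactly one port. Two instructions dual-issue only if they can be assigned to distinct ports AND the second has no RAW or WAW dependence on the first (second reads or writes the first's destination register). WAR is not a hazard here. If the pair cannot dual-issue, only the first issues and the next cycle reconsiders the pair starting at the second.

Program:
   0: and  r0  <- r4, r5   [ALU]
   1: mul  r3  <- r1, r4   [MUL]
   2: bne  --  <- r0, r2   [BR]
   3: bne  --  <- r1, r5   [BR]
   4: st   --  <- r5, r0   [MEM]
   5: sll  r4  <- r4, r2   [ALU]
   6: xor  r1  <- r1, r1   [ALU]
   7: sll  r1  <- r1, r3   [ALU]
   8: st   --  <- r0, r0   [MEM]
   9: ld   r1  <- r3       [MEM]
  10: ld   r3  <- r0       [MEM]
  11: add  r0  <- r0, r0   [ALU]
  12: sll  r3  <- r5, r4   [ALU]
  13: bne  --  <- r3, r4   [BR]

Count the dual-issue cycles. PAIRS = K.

PAIRS = 4

t=0 i0&i1:and.ALU/mul.MUL ; pair
t=1 i2:bne.BR ; no-port BR/BR
t=2 i3:bne.BR ; no-port BR/MEM
t=3 i4&i5:st.MEM/sll.ALU ; pair
t=4 i6:xor.ALU ; RAW+WAW r1
t=5 i7&i8:sll.ALU/st.MEM ; pair
t=6 i9:ld.MEM ; no-port MEM/MEM
t=7 i10&i11:ld.MEM/add.ALU ; pair
t=8 i12:sll.ALU ; RAW r3
t=9 i13:bne.BR ; tail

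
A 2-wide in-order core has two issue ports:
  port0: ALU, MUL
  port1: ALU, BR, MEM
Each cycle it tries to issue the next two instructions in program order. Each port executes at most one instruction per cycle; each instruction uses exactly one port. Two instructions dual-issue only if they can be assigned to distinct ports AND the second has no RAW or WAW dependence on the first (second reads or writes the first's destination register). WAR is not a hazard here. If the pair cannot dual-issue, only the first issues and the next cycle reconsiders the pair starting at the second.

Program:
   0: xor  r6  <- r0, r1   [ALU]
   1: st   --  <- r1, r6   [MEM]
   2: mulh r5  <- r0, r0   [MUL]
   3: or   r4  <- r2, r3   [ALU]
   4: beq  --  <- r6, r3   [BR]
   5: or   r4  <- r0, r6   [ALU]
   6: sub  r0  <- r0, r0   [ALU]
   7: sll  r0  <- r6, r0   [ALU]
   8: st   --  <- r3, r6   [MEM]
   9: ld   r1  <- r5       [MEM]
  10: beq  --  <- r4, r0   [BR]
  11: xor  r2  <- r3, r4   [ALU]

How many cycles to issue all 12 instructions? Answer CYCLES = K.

[0] i0  xor.ALU  -- RAW r6
[1] i1+i2  st.MEM;mulh.MUL  -- 2-wide
[2] i3+i4  or.ALU;beq.BR  -- 2-wide
[3] i5+i6  or.ALU;sub.ALU  -- 2-wide
[4] i7+i8  sll.ALU;st.MEM  -- 2-wide
[5] i9  ld.MEM  -- no-port MEM/BR
[6] i10+i11  beq.BR;xor.ALU  -- 2-wide

CYCLES = 7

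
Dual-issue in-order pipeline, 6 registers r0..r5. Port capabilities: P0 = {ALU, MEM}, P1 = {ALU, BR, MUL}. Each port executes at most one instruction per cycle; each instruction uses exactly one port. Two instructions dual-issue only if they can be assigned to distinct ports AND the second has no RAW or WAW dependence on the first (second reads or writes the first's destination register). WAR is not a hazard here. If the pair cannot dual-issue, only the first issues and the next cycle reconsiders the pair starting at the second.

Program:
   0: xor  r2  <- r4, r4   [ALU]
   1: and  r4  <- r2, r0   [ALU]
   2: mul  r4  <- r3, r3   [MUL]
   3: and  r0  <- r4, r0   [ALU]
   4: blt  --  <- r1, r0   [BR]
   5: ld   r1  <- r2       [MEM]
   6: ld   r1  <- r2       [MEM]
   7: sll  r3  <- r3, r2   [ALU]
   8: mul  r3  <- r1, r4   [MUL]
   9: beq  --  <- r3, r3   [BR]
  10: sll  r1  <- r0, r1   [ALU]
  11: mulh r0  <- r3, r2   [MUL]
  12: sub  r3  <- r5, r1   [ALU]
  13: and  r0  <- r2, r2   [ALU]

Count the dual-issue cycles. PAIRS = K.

PAIRS = 4

#0 head=0: xor i0 RAW r2
#1 head=1: and i1 WAW r4
#2 head=2: mul i2 RAW r4
#3 head=3: and i3 RAW r0
#4 head=4: blt ld i4&i5 2-wide
#5 head=6: ld sll i6&i7 2-wide
#6 head=8: mul i8 no-port MUL/BR
#7 head=9: beq sll i9&i10 2-wide
#8 head=11: mulh sub i11&i12 2-wide
#9 head=13: and i13 tail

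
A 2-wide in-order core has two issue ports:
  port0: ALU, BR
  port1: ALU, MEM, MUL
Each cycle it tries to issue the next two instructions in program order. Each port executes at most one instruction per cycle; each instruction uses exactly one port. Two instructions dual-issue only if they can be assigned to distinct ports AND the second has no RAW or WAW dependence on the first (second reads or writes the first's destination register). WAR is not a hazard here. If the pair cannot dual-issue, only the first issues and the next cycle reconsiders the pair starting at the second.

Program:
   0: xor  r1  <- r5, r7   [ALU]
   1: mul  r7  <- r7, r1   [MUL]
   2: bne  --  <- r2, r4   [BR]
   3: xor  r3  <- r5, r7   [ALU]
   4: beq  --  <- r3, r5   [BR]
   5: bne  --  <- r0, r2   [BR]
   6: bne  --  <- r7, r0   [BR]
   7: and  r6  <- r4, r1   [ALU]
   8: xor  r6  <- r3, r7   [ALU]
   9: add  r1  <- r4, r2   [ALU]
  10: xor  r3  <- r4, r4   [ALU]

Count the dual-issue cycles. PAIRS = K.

0. xor @i0  | RAW r1
1. mul+bne @i1+i2  | pair
2. xor @i3  | RAW r3
3. beq @i4  | no-port BR/BR
4. bne @i5  | no-port BR/BR
5. bne+and @i6+i7  | pair
6. xor+add @i8+i9  | pair
7. xor @i10  | tail

PAIRS = 3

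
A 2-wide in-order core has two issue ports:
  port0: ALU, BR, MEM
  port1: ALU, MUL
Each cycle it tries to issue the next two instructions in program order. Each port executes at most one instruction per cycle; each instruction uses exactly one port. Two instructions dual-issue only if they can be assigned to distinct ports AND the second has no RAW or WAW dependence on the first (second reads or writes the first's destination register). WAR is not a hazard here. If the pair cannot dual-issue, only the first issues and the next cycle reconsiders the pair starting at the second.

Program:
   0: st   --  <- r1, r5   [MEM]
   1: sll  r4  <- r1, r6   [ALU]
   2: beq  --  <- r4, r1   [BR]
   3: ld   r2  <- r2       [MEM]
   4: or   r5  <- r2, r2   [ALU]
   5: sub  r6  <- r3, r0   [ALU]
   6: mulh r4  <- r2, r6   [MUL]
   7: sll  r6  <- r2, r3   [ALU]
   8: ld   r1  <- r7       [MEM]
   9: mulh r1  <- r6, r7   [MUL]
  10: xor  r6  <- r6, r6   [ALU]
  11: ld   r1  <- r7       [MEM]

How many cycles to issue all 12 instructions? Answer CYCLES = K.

[0] i0&i1  st.MEM sll.ALU  -- dual
[1] i2  beq.BR  -- no-port BR/MEM
[2] i3  ld.MEM  -- RAW r2
[3] i4&i5  or.ALU sub.ALU  -- dual
[4] i6&i7  mulh.MUL sll.ALU  -- dual
[5] i8  ld.MEM  -- WAW r1
[6] i9&i10  mulh.MUL xor.ALU  -- dual
[7] i11  ld.MEM  -- tail

CYCLES = 8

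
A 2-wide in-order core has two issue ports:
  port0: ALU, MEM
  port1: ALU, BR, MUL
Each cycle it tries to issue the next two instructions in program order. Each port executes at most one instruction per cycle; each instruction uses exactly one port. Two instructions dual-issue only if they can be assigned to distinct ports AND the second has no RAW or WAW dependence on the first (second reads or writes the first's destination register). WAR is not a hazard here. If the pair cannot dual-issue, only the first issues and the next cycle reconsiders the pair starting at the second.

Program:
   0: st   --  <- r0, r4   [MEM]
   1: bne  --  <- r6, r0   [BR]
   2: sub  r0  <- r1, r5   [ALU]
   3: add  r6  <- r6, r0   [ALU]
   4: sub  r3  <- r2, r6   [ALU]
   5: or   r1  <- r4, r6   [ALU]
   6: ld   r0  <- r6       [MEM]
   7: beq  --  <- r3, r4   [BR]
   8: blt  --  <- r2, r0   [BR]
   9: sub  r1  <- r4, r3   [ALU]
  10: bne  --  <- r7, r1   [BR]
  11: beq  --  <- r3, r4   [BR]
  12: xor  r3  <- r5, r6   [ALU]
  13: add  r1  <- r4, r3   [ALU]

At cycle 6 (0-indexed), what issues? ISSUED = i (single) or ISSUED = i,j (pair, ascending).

ISSUED = 10

#0 head=0: st+bne i0+i1 2-wide
#1 head=2: sub i2 RAW r0
#2 head=3: add i3 RAW r6
#3 head=4: sub+or i4+i5 2-wide
#4 head=6: ld+beq i6+i7 2-wide
#5 head=8: blt+sub i8+i9 2-wide
#6 head=10: bne i10 no-port BR/BR
#7 head=11: beq+xor i11+i12 2-wide
#8 head=13: add i13 tail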